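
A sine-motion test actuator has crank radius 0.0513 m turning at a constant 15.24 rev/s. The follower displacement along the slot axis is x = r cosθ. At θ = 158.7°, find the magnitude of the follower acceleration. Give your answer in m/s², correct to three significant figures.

438

ω = 95.76 rad/s (from 15.24 rev/s).
x = r cosθ ⇒ ẍ = −rω² cosθ (ω constant).
|a| = rω²|cosθ| = 0.0513·(95.76)²·|cos 158.7°| = 438.25 m/s².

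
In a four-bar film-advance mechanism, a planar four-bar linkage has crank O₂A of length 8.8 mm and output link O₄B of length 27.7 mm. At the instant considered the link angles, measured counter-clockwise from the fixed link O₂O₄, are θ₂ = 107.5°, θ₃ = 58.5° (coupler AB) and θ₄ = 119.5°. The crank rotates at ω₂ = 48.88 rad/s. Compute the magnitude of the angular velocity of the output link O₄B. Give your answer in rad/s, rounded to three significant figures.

13.4

ω₂ = 48.88 rad/s
Differentiating the loop-closure r₂e^{iθ₂}+r₃e^{iθ₃}=r₁+r₄e^{iθ₄} gives r₂ω₂e^{iθ₂}+r₃ω₃e^{iθ₃}=r₄ω₄e^{iθ₄}.
Eliminating the other unknown: ω₄ = r₂ω₂ sin(θ₂−θ₃) / [r₄ sin(θ₄−θ₃)].
Numerator sine = +0.75471; denominator sine = +0.87462.
Result = 0.0088·48.88·(+0.75471) / (0.0277·(+0.87462)) = +13.4 rad/s; magnitude 13.4 rad/s.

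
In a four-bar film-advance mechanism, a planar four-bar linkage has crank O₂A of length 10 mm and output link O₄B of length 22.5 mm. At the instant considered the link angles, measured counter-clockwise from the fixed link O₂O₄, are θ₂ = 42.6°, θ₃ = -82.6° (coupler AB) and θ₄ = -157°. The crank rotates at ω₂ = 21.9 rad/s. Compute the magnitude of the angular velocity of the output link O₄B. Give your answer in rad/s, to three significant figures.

8.26

ω₂ = 21.9 rad/s
Differentiating the loop-closure r₂e^{iθ₂}+r₃e^{iθ₃}=r₁+r₄e^{iθ₄} gives r₂ω₂e^{iθ₂}+r₃ω₃e^{iθ₃}=r₄ω₄e^{iθ₄}.
Eliminating the other unknown: ω₄ = r₂ω₂ sin(θ₂−θ₃) / [r₄ sin(θ₄−θ₃)].
Numerator sine = +0.81714; denominator sine = -0.96316.
Result = 0.01·21.9·(+0.81714) / (0.0225·(-0.96316)) = -8.2577 rad/s; magnitude 8.2577 rad/s.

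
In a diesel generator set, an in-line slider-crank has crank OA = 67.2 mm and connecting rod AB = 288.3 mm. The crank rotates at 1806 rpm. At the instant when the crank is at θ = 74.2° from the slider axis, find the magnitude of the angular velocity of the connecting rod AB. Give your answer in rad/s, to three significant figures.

12.3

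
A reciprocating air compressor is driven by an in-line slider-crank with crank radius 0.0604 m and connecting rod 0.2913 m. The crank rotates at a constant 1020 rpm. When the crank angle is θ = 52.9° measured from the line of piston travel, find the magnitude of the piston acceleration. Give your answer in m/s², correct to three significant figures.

ω = 2π·1020/60 = 106.8 rad/s
x(θ) = r cosθ + √(L² − r² sin²θ); with ω constant, a = ω²·d²x/dθ².
d²x/dθ² = −r cosθ − r²(cos2θ)/√u − r⁴ sin²2θ/(4u^{3/2}),  u = L² − r² sin²θ = 0.0825349 m².
Substituting r = 0.0604 m, L = 0.2913 m, θ = 52.9°: d²x/dθ² = -0.033106 m.
a = ω²·d²x/dθ² = (106.8)²·(-0.033106) = -377.72 m/s²;  |a| = 377.72 m/s².

378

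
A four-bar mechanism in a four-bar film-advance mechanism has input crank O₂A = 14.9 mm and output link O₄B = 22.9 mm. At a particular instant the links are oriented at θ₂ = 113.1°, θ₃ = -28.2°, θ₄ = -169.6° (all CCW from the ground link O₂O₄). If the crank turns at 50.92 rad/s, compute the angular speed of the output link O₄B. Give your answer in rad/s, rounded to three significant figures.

33.2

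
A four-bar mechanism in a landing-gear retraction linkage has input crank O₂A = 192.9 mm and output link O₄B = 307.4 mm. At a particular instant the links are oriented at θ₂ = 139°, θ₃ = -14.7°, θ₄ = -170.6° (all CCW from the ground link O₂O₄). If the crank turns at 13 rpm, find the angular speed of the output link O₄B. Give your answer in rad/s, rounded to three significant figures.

ω₂ = 1.361 rad/s (from 13 rpm).
Differentiating the loop-closure r₂e^{iθ₂}+r₃e^{iθ₃}=r₁+r₄e^{iθ₄} gives r₂ω₂e^{iθ₂}+r₃ω₃e^{iθ₃}=r₄ω₄e^{iθ₄}.
Eliminating the other unknown: ω₄ = r₂ω₂ sin(θ₂−θ₃) / [r₄ sin(θ₄−θ₃)].
Numerator sine = +0.44307; denominator sine = -0.40833.
Result = 0.1929·1.361·(+0.44307) / (0.3074·(-0.40833)) = -0.92696 rad/s; magnitude 0.92696 rad/s.

0.927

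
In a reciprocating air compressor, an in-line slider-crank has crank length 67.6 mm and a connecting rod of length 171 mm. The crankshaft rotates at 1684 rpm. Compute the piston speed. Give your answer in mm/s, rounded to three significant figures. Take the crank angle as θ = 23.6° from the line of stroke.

ω = 2π·1684/60 = 176.3 rad/s
For an in-line slider-crank, x = r cosθ + √(L² − r² sin²θ), so v = −rω sinθ·[1 + r cosθ/√(L² − r² sin²θ)].
With r = 0.0676 m, L = 0.171 m, θ = 23.6°: √(L² − r² sin²θ) = 0.16884 m.
v = −0.0676·176.3·0.40035·[1 + 0.0676·0.91636/0.16884] = -6.5236 m/s.
|v| = 6.5236 m/s = 6523.6 mm/s.

6520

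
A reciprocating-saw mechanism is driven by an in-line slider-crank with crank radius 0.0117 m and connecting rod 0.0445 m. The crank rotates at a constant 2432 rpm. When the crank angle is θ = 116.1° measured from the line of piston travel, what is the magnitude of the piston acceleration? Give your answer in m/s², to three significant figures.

457

ω = 2π·2432/60 = 254.7 rad/s
x(θ) = r cosθ + √(L² − r² sin²θ); with ω constant, a = ω²·d²x/dθ².
d²x/dθ² = −r cosθ − r²(cos2θ)/√u − r⁴ sin²2θ/(4u^{3/2}),  u = L² − r² sin²θ = 0.00186985 m².
Substituting r = 0.0117 m, L = 0.0445 m, θ = 116.1°: d²x/dθ² = +0.0070514 m.
a = ω²·d²x/dθ² = (254.7)²·(+0.0070514) = +457.36 m/s²;  |a| = 457.36 m/s².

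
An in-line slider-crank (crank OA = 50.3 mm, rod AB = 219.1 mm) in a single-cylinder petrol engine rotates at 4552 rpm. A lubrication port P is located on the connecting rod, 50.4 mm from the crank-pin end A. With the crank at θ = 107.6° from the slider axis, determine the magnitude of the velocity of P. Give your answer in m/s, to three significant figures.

23.2

ω = 476.7 rad/s.  Crank-pin speed |V_A| = rω = 23.977 m/s, perpendicular to OA.
Rod angle: sinφ = −(r/L) sinθ ⇒ φ = -12.640°; ω_rod = −rω cosθ/√(L²−r²sin²θ) = +33.912 rad/s.
V_P = V_A + ω_rod × AP, with AP = 0.0504 m along the rod.
Components: V_Px = −rω sinθ − a·ω_rod·sinφ = -22.481 m/s;  V_Py = rω cosθ + a·ω_rod·cosφ = -5.5823 m/s.
|V_P| = √(V_Px² + V_Py²) = 23.164 m/s.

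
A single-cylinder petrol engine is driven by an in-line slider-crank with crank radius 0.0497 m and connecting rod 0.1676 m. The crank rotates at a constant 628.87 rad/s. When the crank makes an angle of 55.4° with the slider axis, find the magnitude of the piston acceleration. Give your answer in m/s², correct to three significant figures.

ω = 628.9 rad/s
x(θ) = r cosθ + √(L² − r² sin²θ); with ω constant, a = ω²·d²x/dθ².
d²x/dθ² = −r cosθ − r²(cos2θ)/√u − r⁴ sin²2θ/(4u^{3/2}),  u = L² − r² sin²θ = 0.0264161 m².
Substituting r = 0.0497 m, L = 0.1676 m, θ = 55.4°: d²x/dθ² = -0.023135 m.
a = ω²·d²x/dθ² = (628.9)²·(-0.023135) = -9149.6 m/s²;  |a| = 9149.6 m/s².

9150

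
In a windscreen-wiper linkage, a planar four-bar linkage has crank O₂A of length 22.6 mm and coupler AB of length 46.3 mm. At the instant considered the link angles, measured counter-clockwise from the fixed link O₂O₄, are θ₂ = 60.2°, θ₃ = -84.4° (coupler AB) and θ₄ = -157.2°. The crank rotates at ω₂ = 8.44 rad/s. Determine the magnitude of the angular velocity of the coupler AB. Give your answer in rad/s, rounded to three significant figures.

ω₂ = 8.44 rad/s
Differentiating the loop-closure r₂e^{iθ₂}+r₃e^{iθ₃}=r₁+r₄e^{iθ₄} gives r₂ω₂e^{iθ₂}+r₃ω₃e^{iθ₃}=r₄ω₄e^{iθ₄}.
Eliminating the other unknown: ω₃ = r₂ω₂ sin(θ₄−θ₂) / [r₃ sin(θ₃−θ₄)].
Numerator sine = +0.60738; denominator sine = +0.95528.
Result = 0.0226·8.44·(+0.60738) / (0.0463·(+0.95528)) = +2.6194 rad/s; magnitude 2.6194 rad/s.

2.62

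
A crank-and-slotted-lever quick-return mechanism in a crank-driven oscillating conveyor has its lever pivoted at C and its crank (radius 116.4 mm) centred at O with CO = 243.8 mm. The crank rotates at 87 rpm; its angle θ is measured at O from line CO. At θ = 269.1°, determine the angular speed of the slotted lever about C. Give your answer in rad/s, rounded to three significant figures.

1.66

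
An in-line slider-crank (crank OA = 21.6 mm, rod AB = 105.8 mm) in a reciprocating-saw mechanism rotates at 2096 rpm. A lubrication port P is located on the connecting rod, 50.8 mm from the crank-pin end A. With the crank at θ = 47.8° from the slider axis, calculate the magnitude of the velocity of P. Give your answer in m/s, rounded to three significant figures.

4.10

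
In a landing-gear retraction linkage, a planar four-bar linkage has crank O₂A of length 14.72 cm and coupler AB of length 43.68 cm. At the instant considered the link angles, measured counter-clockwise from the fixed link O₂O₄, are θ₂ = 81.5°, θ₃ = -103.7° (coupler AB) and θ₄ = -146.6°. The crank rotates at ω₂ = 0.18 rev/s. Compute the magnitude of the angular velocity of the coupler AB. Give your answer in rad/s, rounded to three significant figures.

0.417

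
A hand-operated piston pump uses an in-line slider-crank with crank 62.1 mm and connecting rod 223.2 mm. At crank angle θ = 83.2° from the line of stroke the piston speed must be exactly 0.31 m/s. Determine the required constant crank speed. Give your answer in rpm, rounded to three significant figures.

For an in-line slider-crank, |v_piston| = rω|sinθ|·[1 + r cosθ/√(L² − r² sin²θ)].
With r = 0.0621 m, L = 0.2232 m, θ = 83.2°: the bracketed kinematic factor |dx/dθ| = 0.063777 m.
ω = v/|dx/dθ| = 0.31/0.063777 = 4.8607 rad/s.
N = 60ω/(2π) = 46.416 rpm.

46.4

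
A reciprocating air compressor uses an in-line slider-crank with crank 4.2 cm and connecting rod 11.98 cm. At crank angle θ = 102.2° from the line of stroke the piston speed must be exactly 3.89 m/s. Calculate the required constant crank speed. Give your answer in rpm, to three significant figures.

982

For an in-line slider-crank, |v_piston| = rω|sinθ|·[1 + r cosθ/√(L² − r² sin²θ)].
With r = 0.042 m, L = 0.1198 m, θ = 102.2°: the bracketed kinematic factor |dx/dθ| = 0.037814 m.
ω = v/|dx/dθ| = 3.89/0.037814 = 102.87 rad/s.
N = 60ω/(2π) = 982.35 rpm.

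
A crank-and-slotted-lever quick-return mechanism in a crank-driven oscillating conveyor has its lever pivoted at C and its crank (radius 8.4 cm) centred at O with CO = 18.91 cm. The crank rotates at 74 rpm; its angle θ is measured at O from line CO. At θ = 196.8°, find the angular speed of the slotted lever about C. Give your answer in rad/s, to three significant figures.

5.09

ω = 7.749 rad/s (from 74 rpm).
Crank pin A relative to C: A = (d + r cosθ, r sinθ); lever angle φ = atan2(r sinθ, d + r cosθ).
Differentiating tanφ: φ̇ = rω(d cosθ + r)/(d² + r² + 2dr cosθ).
d² + r² + 2dr cosθ = |CA|² = 0.0124019 m²;  d cosθ + r = -0.097029 m.
|ω_lever| = |0.084·7.749·-0.097029| / 0.0124019 = 5.0928 rad/s.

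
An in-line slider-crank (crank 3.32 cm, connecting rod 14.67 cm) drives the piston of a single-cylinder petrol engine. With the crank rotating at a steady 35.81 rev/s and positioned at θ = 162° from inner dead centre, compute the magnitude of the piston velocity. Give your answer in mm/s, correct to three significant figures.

ω = 2π·35.8 = 225 rad/s
For an in-line slider-crank, x = r cosθ + √(L² − r² sin²θ), so v = −rω sinθ·[1 + r cosθ/√(L² − r² sin²θ)].
With r = 0.0332 m, L = 0.1467 m, θ = 162°: √(L² − r² sin²θ) = 0.14634 m.
v = −0.0332·225·0.30902·[1 + 0.0332·-0.95106/0.14634] = -1.8103 m/s.
|v| = 1.8103 m/s = 1810.3 mm/s.

1810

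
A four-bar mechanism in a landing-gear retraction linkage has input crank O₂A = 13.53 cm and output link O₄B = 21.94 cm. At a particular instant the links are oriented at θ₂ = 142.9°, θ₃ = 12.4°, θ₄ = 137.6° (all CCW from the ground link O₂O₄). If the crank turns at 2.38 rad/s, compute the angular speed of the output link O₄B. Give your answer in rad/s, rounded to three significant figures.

1.37

ω₂ = 2.38 rad/s
Differentiating the loop-closure r₂e^{iθ₂}+r₃e^{iθ₃}=r₁+r₄e^{iθ₄} gives r₂ω₂e^{iθ₂}+r₃ω₃e^{iθ₃}=r₄ω₄e^{iθ₄}.
Eliminating the other unknown: ω₄ = r₂ω₂ sin(θ₂−θ₃) / [r₄ sin(θ₄−θ₃)].
Numerator sine = +0.76041; denominator sine = +0.81714.
Result = 0.1353·2.38·(+0.76041) / (0.2194·(+0.81714)) = +1.3658 rad/s; magnitude 1.3658 rad/s.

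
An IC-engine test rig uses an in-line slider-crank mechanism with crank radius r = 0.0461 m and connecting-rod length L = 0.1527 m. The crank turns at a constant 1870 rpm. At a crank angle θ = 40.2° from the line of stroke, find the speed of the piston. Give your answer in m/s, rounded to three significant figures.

7.20

ω = 2π·1870/60 = 195.8 rad/s
For an in-line slider-crank, x = r cosθ + √(L² − r² sin²θ), so v = −rω sinθ·[1 + r cosθ/√(L² − r² sin²θ)].
With r = 0.0461 m, L = 0.1527 m, θ = 40.2°: √(L² − r² sin²θ) = 0.14977 m.
v = −0.0461·195.8·0.64546·[1 + 0.0461·0.76380/0.14977] = -7.1968 m/s.
|v| = 7.1968 m/s.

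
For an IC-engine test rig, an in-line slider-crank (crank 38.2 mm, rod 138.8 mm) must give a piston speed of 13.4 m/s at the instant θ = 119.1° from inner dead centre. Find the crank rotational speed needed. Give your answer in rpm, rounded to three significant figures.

For an in-line slider-crank, |v_piston| = rω|sinθ|·[1 + r cosθ/√(L² − r² sin²θ)].
With r = 0.0382 m, L = 0.1388 m, θ = 119.1°: the bracketed kinematic factor |dx/dθ| = 0.028775 m.
ω = v/|dx/dθ| = 13.4/0.028775 = 465.67 rad/s.
N = 60ω/(2π) = 4446.9 rpm.

4450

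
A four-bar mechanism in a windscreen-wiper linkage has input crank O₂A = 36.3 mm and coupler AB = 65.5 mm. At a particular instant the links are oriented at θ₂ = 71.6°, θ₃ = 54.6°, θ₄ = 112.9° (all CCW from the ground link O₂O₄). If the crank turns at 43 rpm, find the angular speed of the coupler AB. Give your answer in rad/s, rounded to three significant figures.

ω₂ = 4.503 rad/s (from 43 rpm).
Differentiating the loop-closure r₂e^{iθ₂}+r₃e^{iθ₃}=r₁+r₄e^{iθ₄} gives r₂ω₂e^{iθ₂}+r₃ω₃e^{iθ₃}=r₄ω₄e^{iθ₄}.
Eliminating the other unknown: ω₃ = r₂ω₂ sin(θ₄−θ₂) / [r₃ sin(θ₃−θ₄)].
Numerator sine = +0.66000; denominator sine = -0.85081.
Result = 0.0363·4.503·(+0.66000) / (0.0655·(-0.85081)) = -1.9359 rad/s; magnitude 1.9359 rad/s.

1.94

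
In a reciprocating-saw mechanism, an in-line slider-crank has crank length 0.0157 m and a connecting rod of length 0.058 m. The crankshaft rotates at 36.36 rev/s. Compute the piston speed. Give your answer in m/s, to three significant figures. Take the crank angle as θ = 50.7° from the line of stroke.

3.26

ω = 2π·36.4 = 228.5 rad/s
For an in-line slider-crank, x = r cosθ + √(L² − r² sin²θ), so v = −rω sinθ·[1 + r cosθ/√(L² − r² sin²θ)].
With r = 0.0157 m, L = 0.058 m, θ = 50.7°: √(L² − r² sin²θ) = 0.056713 m.
v = −0.0157·228.5·0.77384·[1 + 0.0157·0.63338/0.056713] = -3.2623 m/s.
|v| = 3.2623 m/s.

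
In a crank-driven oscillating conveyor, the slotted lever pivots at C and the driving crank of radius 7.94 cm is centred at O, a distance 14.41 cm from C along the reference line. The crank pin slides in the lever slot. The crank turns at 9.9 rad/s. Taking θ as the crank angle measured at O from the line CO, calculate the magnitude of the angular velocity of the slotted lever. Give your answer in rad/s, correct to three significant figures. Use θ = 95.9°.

2.05

ω = 9.9 rad/s
Crank pin A relative to C: A = (d + r cosθ, r sinθ); lever angle φ = atan2(r sinθ, d + r cosθ).
Differentiating tanφ: φ̇ = rω(d cosθ + r)/(d² + r² + 2dr cosθ).
d² + r² + 2dr cosθ = |CA|² = 0.024717 m²;  d cosθ + r = +0.064588 m.
|ω_lever| = |0.0794·9.9·+0.064588| / 0.024717 = 2.054 rad/s.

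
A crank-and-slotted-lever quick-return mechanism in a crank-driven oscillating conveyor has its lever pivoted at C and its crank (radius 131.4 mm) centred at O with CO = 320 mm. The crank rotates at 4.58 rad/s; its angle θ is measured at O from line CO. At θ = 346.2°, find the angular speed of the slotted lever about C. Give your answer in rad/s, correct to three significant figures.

ω = 4.58 rad/s
Crank pin A relative to C: A = (d + r cosθ, r sinθ); lever angle φ = atan2(r sinθ, d + r cosθ).
Differentiating tanφ: φ̇ = rω(d cosθ + r)/(d² + r² + 2dr cosθ).
d² + r² + 2dr cosθ = |CA|² = 0.201334 m²;  d cosθ + r = +0.44216 m.
|ω_lever| = |0.1314·4.58·+0.44216| / 0.201334 = 1.3217 rad/s.

1.32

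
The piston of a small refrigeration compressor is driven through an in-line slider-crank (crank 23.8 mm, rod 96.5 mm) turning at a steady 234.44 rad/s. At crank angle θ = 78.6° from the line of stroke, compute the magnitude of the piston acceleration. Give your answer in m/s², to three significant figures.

47.1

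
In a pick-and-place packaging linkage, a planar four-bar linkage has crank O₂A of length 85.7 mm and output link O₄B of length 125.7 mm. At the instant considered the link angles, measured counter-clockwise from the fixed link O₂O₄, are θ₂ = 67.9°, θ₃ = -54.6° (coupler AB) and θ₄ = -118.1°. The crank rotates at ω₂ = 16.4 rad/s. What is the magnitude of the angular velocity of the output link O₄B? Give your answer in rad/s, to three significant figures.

ω₂ = 16.4 rad/s
Differentiating the loop-closure r₂e^{iθ₂}+r₃e^{iθ₃}=r₁+r₄e^{iθ₄} gives r₂ω₂e^{iθ₂}+r₃ω₃e^{iθ₃}=r₄ω₄e^{iθ₄}.
Eliminating the other unknown: ω₄ = r₂ω₂ sin(θ₂−θ₃) / [r₄ sin(θ₄−θ₃)].
Numerator sine = +0.84339; denominator sine = -0.89493.
Result = 0.0857·16.4·(+0.84339) / (0.1257·(-0.89493)) = -10.537 rad/s; magnitude 10.537 rad/s.

10.5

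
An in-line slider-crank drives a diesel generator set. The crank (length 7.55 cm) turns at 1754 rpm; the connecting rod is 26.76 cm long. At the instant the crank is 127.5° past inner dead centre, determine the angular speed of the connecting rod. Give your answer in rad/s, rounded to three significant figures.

ω = 183.7 rad/s (converted from 1754 rpm).
The rod makes angle φ with the slider axis where L sinφ = r sinθ; differentiating, L cosφ·φ̇ = r ω cosθ.
L cosφ = √(L² − r² sin²θ) = 0.26081 m.
|ω_rod| = r ω |cosθ| / √(L² − r² sin²θ) = 0.0755·183.7·0.60876/0.26081 = 32.369 rad/s.

32.4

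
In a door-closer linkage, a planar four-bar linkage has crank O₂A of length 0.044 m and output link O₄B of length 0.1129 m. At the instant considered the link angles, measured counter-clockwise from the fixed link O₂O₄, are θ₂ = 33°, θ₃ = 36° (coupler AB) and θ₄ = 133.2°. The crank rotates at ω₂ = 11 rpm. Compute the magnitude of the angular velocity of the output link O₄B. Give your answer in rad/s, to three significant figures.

ω₂ = 1.152 rad/s (from 11 rpm).
Differentiating the loop-closure r₂e^{iθ₂}+r₃e^{iθ₃}=r₁+r₄e^{iθ₄} gives r₂ω₂e^{iθ₂}+r₃ω₃e^{iθ₃}=r₄ω₄e^{iθ₄}.
Eliminating the other unknown: ω₄ = r₂ω₂ sin(θ₂−θ₃) / [r₄ sin(θ₄−θ₃)].
Numerator sine = -0.05234; denominator sine = +0.99211.
Result = 0.044·1.152·(-0.05234) / (0.1129·(+0.99211)) = -0.023682 rad/s; magnitude 0.023682 rad/s.

0.0237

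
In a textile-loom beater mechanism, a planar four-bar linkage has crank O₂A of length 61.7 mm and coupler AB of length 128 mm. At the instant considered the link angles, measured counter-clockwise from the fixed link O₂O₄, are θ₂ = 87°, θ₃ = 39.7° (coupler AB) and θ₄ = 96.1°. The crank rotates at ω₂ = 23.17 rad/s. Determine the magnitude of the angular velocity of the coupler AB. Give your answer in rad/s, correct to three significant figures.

2.12

ω₂ = 23.17 rad/s
Differentiating the loop-closure r₂e^{iθ₂}+r₃e^{iθ₃}=r₁+r₄e^{iθ₄} gives r₂ω₂e^{iθ₂}+r₃ω₃e^{iθ₃}=r₄ω₄e^{iθ₄}.
Eliminating the other unknown: ω₃ = r₂ω₂ sin(θ₄−θ₂) / [r₃ sin(θ₃−θ₄)].
Numerator sine = +0.15816; denominator sine = -0.83292.
Result = 0.0617·23.17·(+0.15816) / (0.128·(-0.83292)) = -2.1207 rad/s; magnitude 2.1207 rad/s.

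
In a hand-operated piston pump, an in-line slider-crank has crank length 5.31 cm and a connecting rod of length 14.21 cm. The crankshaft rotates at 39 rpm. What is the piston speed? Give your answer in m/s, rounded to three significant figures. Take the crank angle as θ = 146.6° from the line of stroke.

0.0813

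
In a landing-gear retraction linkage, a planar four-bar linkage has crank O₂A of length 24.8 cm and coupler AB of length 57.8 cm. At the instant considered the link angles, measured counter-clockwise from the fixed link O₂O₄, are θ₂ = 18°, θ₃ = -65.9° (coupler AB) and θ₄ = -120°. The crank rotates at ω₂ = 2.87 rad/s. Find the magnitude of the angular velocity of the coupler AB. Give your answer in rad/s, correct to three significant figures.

1.02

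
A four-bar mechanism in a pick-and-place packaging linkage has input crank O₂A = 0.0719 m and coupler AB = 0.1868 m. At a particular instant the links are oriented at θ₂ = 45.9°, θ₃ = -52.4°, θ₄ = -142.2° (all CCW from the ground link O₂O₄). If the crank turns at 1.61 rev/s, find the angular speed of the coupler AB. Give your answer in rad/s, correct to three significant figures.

0.549

ω₂ = 10.12 rad/s (from 1.61 rev/s).
Differentiating the loop-closure r₂e^{iθ₂}+r₃e^{iθ₃}=r₁+r₄e^{iθ₄} gives r₂ω₂e^{iθ₂}+r₃ω₃e^{iθ₃}=r₄ω₄e^{iθ₄}.
Eliminating the other unknown: ω₃ = r₂ω₂ sin(θ₄−θ₂) / [r₃ sin(θ₃−θ₄)].
Numerator sine = +0.14090; denominator sine = +0.99999.
Result = 0.0719·10.12·(+0.14090) / (0.1868·(+0.99999)) = +0.54862 rad/s; magnitude 0.54862 rad/s.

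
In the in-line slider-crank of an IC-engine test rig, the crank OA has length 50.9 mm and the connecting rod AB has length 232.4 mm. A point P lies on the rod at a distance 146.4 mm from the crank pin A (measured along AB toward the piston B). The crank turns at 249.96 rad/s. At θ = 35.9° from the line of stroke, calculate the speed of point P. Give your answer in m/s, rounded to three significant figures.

9.14

ω = 250 rad/s.  Crank-pin speed |V_A| = rω = 12.723 m/s, perpendicular to OA.
Rod angle: sinφ = −(r/L) sinθ ⇒ φ = -7.379°; ω_rod = −rω cosθ/√(L²−r²sin²θ) = -44.717 rad/s.
V_P = V_A + ω_rod × AP, with AP = 0.1464 m along the rod.
Components: V_Px = −rω sinθ − a·ω_rod·sinφ = -8.3011 m/s;  V_Py = rω cosθ + a·ω_rod·cosφ = +3.8138 m/s.
|V_P| = √(V_Px² + V_Py²) = 9.1353 m/s.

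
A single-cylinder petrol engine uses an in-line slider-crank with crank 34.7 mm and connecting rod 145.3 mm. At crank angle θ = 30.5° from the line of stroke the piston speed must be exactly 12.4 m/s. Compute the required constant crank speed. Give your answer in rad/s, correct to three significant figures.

583

For an in-line slider-crank, |v_piston| = rω|sinθ|·[1 + r cosθ/√(L² − r² sin²θ)].
With r = 0.0347 m, L = 0.1453 m, θ = 30.5°: the bracketed kinematic factor |dx/dθ| = 0.021262 m.
ω = v/|dx/dθ| = 12.4/0.021262 = 583.19 rad/s.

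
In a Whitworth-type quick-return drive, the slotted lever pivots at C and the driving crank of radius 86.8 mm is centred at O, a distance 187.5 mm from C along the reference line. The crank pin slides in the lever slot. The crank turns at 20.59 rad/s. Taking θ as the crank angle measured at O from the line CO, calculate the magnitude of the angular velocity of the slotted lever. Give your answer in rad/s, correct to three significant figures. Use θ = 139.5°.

ω = 20.59 rad/s
Crank pin A relative to C: A = (d + r cosθ, r sinθ); lever angle φ = atan2(r sinθ, d + r cosθ).
Differentiating tanφ: φ̇ = rω(d cosθ + r)/(d² + r² + 2dr cosθ).
d² + r² + 2dr cosθ = |CA|² = 0.0179393 m²;  d cosθ + r = -0.055776 m.
|ω_lever| = |0.0868·20.59·-0.055776| / 0.0179393 = 5.5567 rad/s.

5.56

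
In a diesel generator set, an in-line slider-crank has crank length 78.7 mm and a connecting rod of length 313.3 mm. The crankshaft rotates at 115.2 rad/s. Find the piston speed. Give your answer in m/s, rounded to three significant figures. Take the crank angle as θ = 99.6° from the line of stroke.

8.55

ω = 115.2 rad/s
For an in-line slider-crank, x = r cosθ + √(L² − r² sin²θ), so v = −rω sinθ·[1 + r cosθ/√(L² − r² sin²θ)].
With r = 0.0787 m, L = 0.3133 m, θ = 99.6°: √(L² − r² sin²θ) = 0.30354 m.
v = −0.0787·115.2·0.98600·[1 + 0.0787·-0.16677/0.30354] = -8.5528 m/s.
|v| = 8.5528 m/s.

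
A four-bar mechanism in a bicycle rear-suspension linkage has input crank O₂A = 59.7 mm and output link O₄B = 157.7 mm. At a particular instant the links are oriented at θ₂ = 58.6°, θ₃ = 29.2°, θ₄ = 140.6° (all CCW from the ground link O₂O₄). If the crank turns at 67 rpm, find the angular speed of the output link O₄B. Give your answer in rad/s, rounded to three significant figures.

ω₂ = 7.016 rad/s (from 67 rpm).
Differentiating the loop-closure r₂e^{iθ₂}+r₃e^{iθ₃}=r₁+r₄e^{iθ₄} gives r₂ω₂e^{iθ₂}+r₃ω₃e^{iθ₃}=r₄ω₄e^{iθ₄}.
Eliminating the other unknown: ω₄ = r₂ω₂ sin(θ₂−θ₃) / [r₄ sin(θ₄−θ₃)].
Numerator sine = +0.49090; denominator sine = +0.93106.
Result = 0.0597·7.016·(+0.49090) / (0.1577·(+0.93106)) = +1.4004 rad/s; magnitude 1.4004 rad/s.

1.40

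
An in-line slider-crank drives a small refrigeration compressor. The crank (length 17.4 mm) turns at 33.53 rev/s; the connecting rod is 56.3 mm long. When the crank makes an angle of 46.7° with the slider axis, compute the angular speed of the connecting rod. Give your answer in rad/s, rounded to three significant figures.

45.8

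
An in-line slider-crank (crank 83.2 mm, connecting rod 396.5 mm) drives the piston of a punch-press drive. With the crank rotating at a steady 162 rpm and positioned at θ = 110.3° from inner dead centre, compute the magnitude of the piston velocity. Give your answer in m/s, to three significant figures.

1.23

ω = 2π·162/60 = 16.96 rad/s
For an in-line slider-crank, x = r cosθ + √(L² − r² sin²θ), so v = −rω sinθ·[1 + r cosθ/√(L² − r² sin²θ)].
With r = 0.0832 m, L = 0.3965 m, θ = 110.3°: √(L² − r² sin²θ) = 0.38875 m.
v = −0.0832·16.96·0.93789·[1 + 0.0832·-0.34694/0.38875] = -1.2255 m/s.
|v| = 1.2255 m/s.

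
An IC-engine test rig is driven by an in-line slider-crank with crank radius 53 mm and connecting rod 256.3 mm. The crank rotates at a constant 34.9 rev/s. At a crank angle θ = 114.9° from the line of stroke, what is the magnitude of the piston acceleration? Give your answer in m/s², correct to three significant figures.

1420

ω = 2π·34.9 = 219.3 rad/s
x(θ) = r cosθ + √(L² − r² sin²θ); with ω constant, a = ω²·d²x/dθ².
d²x/dθ² = −r cosθ − r²(cos2θ)/√u − r⁴ sin²2θ/(4u^{3/2}),  u = L² − r² sin²θ = 0.0633786 m².
Substituting r = 0.053 m, L = 0.2563 m, θ = 114.9°: d²x/dθ² = +0.029445 m.
a = ω²·d²x/dθ² = (219.3)²·(+0.029445) = +1415.9 m/s²;  |a| = 1415.9 m/s².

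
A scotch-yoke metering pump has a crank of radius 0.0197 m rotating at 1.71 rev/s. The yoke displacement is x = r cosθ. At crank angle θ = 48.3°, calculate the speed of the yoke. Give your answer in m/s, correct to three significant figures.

0.158

ω = 10.74 rad/s (from 1.71 rev/s).
x = r cosθ ⇒ ẋ = −rω sinθ.
|v| = rω|sinθ| = 0.0197·10.74·|sin 48.3°| = 0.15803 m/s.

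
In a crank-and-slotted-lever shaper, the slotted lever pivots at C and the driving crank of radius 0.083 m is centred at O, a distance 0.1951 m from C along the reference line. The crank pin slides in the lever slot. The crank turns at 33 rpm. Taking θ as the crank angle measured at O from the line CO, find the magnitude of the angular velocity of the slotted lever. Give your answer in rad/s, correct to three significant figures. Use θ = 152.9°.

ω = 3.456 rad/s (from 33 rpm).
Crank pin A relative to C: A = (d + r cosθ, r sinθ); lever angle φ = atan2(r sinθ, d + r cosθ).
Differentiating tanφ: φ̇ = rω(d cosθ + r)/(d² + r² + 2dr cosθ).
d² + r² + 2dr cosθ = |CA|² = 0.016122 m²;  d cosθ + r = -0.090681 m.
|ω_lever| = |0.083·3.456·-0.090681| / 0.016122 = 1.6133 rad/s.

1.61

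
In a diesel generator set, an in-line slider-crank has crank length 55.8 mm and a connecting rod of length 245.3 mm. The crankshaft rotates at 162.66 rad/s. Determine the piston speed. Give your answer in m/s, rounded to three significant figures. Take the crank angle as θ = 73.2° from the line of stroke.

9.27

ω = 162.7 rad/s
For an in-line slider-crank, x = r cosθ + √(L² − r² sin²θ), so v = −rω sinθ·[1 + r cosθ/√(L² − r² sin²θ)].
With r = 0.0558 m, L = 0.2453 m, θ = 73.2°: √(L² − r² sin²θ) = 0.23941 m.
v = −0.0558·162.7·0.95732·[1 + 0.0558·0.28903/0.23941] = -9.2744 m/s.
|v| = 9.2744 m/s.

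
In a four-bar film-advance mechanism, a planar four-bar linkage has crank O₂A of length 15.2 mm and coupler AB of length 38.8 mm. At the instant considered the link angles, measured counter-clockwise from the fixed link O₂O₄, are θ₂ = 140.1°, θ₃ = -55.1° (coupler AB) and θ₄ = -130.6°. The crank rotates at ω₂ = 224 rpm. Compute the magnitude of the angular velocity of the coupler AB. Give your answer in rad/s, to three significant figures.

ω₂ = 23.46 rad/s (from 224 rpm).
Differentiating the loop-closure r₂e^{iθ₂}+r₃e^{iθ₃}=r₁+r₄e^{iθ₄} gives r₂ω₂e^{iθ₂}+r₃ω₃e^{iθ₃}=r₄ω₄e^{iθ₄}.
Eliminating the other unknown: ω₃ = r₂ω₂ sin(θ₄−θ₂) / [r₃ sin(θ₃−θ₄)].
Numerator sine = +0.99993; denominator sine = +0.96815.
Result = 0.0152·23.46·(+0.99993) / (0.0388·(+0.96815)) = +9.4911 rad/s; magnitude 9.4911 rad/s.

9.49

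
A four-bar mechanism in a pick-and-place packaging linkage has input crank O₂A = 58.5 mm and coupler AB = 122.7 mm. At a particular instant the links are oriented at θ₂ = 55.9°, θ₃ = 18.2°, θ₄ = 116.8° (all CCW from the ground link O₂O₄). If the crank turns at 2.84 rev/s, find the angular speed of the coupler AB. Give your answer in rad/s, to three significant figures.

ω₂ = 17.84 rad/s (from 2.84 rev/s).
Differentiating the loop-closure r₂e^{iθ₂}+r₃e^{iθ₃}=r₁+r₄e^{iθ₄} gives r₂ω₂e^{iθ₂}+r₃ω₃e^{iθ₃}=r₄ω₄e^{iθ₄}.
Eliminating the other unknown: ω₃ = r₂ω₂ sin(θ₄−θ₂) / [r₃ sin(θ₃−θ₄)].
Numerator sine = +0.87377; denominator sine = -0.98876.
Result = 0.0585·17.84·(+0.87377) / (0.1227·(-0.98876)) = -7.5183 rad/s; magnitude 7.5183 rad/s.

7.52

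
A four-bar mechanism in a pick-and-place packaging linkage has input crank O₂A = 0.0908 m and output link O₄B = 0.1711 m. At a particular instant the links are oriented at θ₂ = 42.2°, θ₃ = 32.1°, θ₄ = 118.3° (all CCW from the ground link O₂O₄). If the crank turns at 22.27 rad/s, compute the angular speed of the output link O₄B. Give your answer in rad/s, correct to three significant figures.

ω₂ = 22.27 rad/s
Differentiating the loop-closure r₂e^{iθ₂}+r₃e^{iθ₃}=r₁+r₄e^{iθ₄} gives r₂ω₂e^{iθ₂}+r₃ω₃e^{iθ₃}=r₄ω₄e^{iθ₄}.
Eliminating the other unknown: ω₄ = r₂ω₂ sin(θ₂−θ₃) / [r₄ sin(θ₄−θ₃)].
Numerator sine = +0.17537; denominator sine = +0.99780.
Result = 0.0908·22.27·(+0.17537) / (0.1711·(+0.99780)) = +2.0771 rad/s; magnitude 2.0771 rad/s.

2.08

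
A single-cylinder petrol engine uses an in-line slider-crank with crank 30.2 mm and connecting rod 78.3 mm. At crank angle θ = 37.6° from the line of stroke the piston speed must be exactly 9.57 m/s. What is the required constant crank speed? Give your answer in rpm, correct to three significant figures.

3770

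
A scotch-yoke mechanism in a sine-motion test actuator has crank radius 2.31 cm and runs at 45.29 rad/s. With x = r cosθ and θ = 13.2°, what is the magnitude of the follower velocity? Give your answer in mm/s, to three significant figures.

239

ω = 45.29 rad/s
x = r cosθ ⇒ ẋ = −rω sinθ.
|v| = rω|sinθ| = 0.0231·45.29·|sin 13.2°| = 0.2389 m/s = 238.9 mm/s.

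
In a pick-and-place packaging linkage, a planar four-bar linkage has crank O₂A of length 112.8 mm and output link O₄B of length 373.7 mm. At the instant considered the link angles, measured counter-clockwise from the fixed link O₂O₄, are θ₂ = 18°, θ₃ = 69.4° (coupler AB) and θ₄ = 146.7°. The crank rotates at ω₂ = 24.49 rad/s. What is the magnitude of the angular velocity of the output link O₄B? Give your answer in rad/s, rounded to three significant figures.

5.92

ω₂ = 24.49 rad/s
Differentiating the loop-closure r₂e^{iθ₂}+r₃e^{iθ₃}=r₁+r₄e^{iθ₄} gives r₂ω₂e^{iθ₂}+r₃ω₃e^{iθ₃}=r₄ω₄e^{iθ₄}.
Eliminating the other unknown: ω₄ = r₂ω₂ sin(θ₂−θ₃) / [r₄ sin(θ₄−θ₃)].
Numerator sine = -0.78152; denominator sine = +0.97553.
Result = 0.1128·24.49·(-0.78152) / (0.3737·(+0.97553)) = -5.9221 rad/s; magnitude 5.9221 rad/s.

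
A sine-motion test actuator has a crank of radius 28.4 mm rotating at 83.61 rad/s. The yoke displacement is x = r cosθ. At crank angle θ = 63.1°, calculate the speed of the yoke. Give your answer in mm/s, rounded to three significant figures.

2120

ω = 83.61 rad/s
x = r cosθ ⇒ ẋ = −rω sinθ.
|v| = rω|sinθ| = 0.0284·83.61·|sin 63.1°| = 2.1176 m/s = 2117.6 mm/s.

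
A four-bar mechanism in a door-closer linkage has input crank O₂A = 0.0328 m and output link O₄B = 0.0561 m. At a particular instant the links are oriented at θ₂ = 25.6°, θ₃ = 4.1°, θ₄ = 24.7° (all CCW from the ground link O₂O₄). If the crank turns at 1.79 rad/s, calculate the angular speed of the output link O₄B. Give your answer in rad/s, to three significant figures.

1.09

ω₂ = 1.79 rad/s
Differentiating the loop-closure r₂e^{iθ₂}+r₃e^{iθ₃}=r₁+r₄e^{iθ₄} gives r₂ω₂e^{iθ₂}+r₃ω₃e^{iθ₃}=r₄ω₄e^{iθ₄}.
Eliminating the other unknown: ω₄ = r₂ω₂ sin(θ₂−θ₃) / [r₄ sin(θ₄−θ₃)].
Numerator sine = +0.36650; denominator sine = +0.35184.
Result = 0.0328·1.79·(+0.36650) / (0.0561·(+0.35184)) = +1.0902 rad/s; magnitude 1.0902 rad/s.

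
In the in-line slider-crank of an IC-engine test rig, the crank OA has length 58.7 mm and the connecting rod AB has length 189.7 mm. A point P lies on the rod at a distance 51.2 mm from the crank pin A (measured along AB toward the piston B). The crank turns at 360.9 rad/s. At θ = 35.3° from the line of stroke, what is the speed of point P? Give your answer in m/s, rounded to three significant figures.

18.2

ω = 360.9 rad/s.  Crank-pin speed |V_A| = rω = 21.185 m/s, perpendicular to OA.
Rod angle: sinφ = −(r/L) sinθ ⇒ φ = -10.300°; ω_rod = −rω cosθ/√(L²−r²sin²θ) = -92.635 rad/s.
V_P = V_A + ω_rod × AP, with AP = 0.0512 m along the rod.
Components: V_Px = −rω sinθ − a·ω_rod·sinφ = -13.09 m/s;  V_Py = rω cosθ + a·ω_rod·cosφ = +12.623 m/s.
|V_P| = √(V_Px² + V_Py²) = 18.185 m/s.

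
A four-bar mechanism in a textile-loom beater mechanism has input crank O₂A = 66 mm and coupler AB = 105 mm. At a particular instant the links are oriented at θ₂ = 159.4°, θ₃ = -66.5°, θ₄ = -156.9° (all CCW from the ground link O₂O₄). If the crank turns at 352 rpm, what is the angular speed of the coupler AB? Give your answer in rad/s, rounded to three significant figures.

ω₂ = 36.86 rad/s (from 352 rpm).
Differentiating the loop-closure r₂e^{iθ₂}+r₃e^{iθ₃}=r₁+r₄e^{iθ₄} gives r₂ω₂e^{iθ₂}+r₃ω₃e^{iθ₃}=r₄ω₄e^{iθ₄}.
Eliminating the other unknown: ω₃ = r₂ω₂ sin(θ₄−θ₂) / [r₃ sin(θ₃−θ₄)].
Numerator sine = +0.69088; denominator sine = +0.99998.
Result = 0.066·36.86·(+0.69088) / (0.105·(+0.99998)) = +16.008 rad/s; magnitude 16.008 rad/s.

16.0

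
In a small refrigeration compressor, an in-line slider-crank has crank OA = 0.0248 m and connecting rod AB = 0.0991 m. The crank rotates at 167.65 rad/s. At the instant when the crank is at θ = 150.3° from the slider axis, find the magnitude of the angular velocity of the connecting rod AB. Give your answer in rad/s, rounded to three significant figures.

ω = 167.7 rad/s
The rod makes angle φ with the slider axis where L sinφ = r sinθ; differentiating, L cosφ·φ̇ = r ω cosθ.
L cosφ = √(L² − r² sin²θ) = 0.098335 m.
|ω_rod| = r ω |cosθ| / √(L² − r² sin²θ) = 0.0248·167.7·0.86863/0.098335 = 36.727 rad/s.

36.7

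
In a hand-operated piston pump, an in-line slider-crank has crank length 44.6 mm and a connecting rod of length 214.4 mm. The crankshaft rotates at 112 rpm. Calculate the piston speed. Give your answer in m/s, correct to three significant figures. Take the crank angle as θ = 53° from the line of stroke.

0.471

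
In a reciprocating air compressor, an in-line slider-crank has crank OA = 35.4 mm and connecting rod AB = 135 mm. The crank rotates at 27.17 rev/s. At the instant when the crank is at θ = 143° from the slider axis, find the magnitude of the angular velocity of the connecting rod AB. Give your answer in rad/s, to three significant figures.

ω = 170.7 rad/s (converted from 27.17 rev/s).
The rod makes angle φ with the slider axis where L sinφ = r sinθ; differentiating, L cosφ·φ̇ = r ω cosθ.
L cosφ = √(L² − r² sin²θ) = 0.13331 m.
|ω_rod| = r ω |cosθ| / √(L² − r² sin²θ) = 0.0354·170.7·0.79864/0.13331 = 36.205 rad/s.

36.2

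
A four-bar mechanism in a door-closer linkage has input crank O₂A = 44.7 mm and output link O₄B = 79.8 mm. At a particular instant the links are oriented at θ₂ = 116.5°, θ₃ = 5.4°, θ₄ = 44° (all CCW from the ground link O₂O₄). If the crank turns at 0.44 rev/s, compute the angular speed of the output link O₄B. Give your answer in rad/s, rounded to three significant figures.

ω₂ = 2.765 rad/s (from 0.44 rev/s).
Differentiating the loop-closure r₂e^{iθ₂}+r₃e^{iθ₃}=r₁+r₄e^{iθ₄} gives r₂ω₂e^{iθ₂}+r₃ω₃e^{iθ₃}=r₄ω₄e^{iθ₄}.
Eliminating the other unknown: ω₄ = r₂ω₂ sin(θ₂−θ₃) / [r₄ sin(θ₄−θ₃)].
Numerator sine = +0.93295; denominator sine = +0.62388.
Result = 0.0447·2.765·(+0.93295) / (0.0798·(+0.62388)) = +2.3158 rad/s; magnitude 2.3158 rad/s.

2.32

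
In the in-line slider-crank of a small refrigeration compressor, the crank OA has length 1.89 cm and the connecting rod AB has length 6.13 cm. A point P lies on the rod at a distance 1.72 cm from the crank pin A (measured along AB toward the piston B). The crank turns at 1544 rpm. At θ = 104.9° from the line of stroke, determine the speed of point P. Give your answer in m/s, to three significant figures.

ω = 161.7 rad/s.  Crank-pin speed |V_A| = rω = 3.0559 m/s, perpendicular to OA.
Rod angle: sinφ = −(r/L) sinθ ⇒ φ = -17.335°; ω_rod = −rω cosθ/√(L²−r²sin²θ) = +13.428 rad/s.
V_P = V_A + ω_rod × AP, with AP = 0.0172 m along the rod.
Components: V_Px = −rω sinθ − a·ω_rod·sinφ = -2.8843 m/s;  V_Py = rω cosθ + a·ω_rod·cosφ = -0.56529 m/s.
|V_P| = √(V_Px² + V_Py²) = 2.9392 m/s.

2.94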